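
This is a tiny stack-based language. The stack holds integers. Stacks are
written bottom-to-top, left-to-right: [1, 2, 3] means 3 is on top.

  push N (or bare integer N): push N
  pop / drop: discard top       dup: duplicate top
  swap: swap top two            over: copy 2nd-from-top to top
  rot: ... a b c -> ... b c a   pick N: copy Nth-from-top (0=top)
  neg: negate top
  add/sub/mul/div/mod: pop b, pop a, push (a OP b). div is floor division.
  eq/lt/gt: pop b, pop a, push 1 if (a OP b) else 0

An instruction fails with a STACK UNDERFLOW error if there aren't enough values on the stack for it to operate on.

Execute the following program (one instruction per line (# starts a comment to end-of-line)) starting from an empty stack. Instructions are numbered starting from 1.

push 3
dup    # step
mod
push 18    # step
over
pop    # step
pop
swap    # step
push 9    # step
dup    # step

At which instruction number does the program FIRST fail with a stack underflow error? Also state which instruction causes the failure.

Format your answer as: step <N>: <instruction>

Answer: step 8: swap

Derivation:
Step 1 ('push 3'): stack = [3], depth = 1
Step 2 ('dup'): stack = [3, 3], depth = 2
Step 3 ('mod'): stack = [0], depth = 1
Step 4 ('push 18'): stack = [0, 18], depth = 2
Step 5 ('over'): stack = [0, 18, 0], depth = 3
Step 6 ('pop'): stack = [0, 18], depth = 2
Step 7 ('pop'): stack = [0], depth = 1
Step 8 ('swap'): needs 2 value(s) but depth is 1 — STACK UNDERFLOW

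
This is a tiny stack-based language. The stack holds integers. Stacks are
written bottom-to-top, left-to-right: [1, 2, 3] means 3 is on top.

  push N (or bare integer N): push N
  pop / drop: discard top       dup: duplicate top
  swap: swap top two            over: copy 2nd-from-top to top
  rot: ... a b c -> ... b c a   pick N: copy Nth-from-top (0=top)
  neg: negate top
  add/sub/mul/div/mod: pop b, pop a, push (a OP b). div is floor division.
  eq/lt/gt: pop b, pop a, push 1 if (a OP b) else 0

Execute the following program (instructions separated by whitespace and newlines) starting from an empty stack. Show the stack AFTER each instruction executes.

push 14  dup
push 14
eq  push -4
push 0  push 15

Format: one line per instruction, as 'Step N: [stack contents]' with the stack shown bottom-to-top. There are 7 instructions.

Step 1: [14]
Step 2: [14, 14]
Step 3: [14, 14, 14]
Step 4: [14, 1]
Step 5: [14, 1, -4]
Step 6: [14, 1, -4, 0]
Step 7: [14, 1, -4, 0, 15]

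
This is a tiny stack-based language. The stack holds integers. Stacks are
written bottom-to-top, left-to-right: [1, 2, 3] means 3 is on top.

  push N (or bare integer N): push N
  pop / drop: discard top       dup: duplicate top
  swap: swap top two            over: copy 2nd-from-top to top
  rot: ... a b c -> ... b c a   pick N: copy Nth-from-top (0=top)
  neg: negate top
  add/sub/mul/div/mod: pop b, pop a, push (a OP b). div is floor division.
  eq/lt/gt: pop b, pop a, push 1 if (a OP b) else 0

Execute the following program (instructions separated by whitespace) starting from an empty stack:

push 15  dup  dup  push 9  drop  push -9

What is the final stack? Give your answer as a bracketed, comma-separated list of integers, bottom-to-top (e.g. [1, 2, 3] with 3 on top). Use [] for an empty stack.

After 'push 15': [15]
After 'dup': [15, 15]
After 'dup': [15, 15, 15]
After 'push 9': [15, 15, 15, 9]
After 'drop': [15, 15, 15]
After 'push -9': [15, 15, 15, -9]

Answer: [15, 15, 15, -9]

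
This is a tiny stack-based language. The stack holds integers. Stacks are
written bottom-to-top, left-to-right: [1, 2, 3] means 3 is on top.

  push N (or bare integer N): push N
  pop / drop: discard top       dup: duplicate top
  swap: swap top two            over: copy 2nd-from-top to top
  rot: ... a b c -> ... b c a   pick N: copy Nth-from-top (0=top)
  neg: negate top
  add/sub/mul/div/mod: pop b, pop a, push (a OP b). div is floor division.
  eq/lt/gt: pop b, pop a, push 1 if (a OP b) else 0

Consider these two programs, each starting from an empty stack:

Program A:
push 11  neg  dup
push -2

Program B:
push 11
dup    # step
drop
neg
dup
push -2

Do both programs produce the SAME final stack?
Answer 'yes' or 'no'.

Answer: yes

Derivation:
Program A trace:
  After 'push 11': [11]
  After 'neg': [-11]
  After 'dup': [-11, -11]
  After 'push -2': [-11, -11, -2]
Program A final stack: [-11, -11, -2]

Program B trace:
  After 'push 11': [11]
  After 'dup': [11, 11]
  After 'drop': [11]
  After 'neg': [-11]
  After 'dup': [-11, -11]
  After 'push -2': [-11, -11, -2]
Program B final stack: [-11, -11, -2]
Same: yes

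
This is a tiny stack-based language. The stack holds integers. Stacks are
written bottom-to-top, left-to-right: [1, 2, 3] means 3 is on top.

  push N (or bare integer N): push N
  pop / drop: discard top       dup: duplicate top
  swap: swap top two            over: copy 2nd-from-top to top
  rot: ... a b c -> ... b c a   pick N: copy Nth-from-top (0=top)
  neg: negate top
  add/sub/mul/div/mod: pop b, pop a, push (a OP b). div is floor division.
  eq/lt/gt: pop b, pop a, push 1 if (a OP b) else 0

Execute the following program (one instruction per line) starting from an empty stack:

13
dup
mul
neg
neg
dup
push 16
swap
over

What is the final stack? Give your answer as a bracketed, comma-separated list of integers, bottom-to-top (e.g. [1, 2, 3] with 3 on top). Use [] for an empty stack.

After 'push 13': [13]
After 'dup': [13, 13]
After 'mul': [169]
After 'neg': [-169]
After 'neg': [169]
After 'dup': [169, 169]
After 'push 16': [169, 169, 16]
After 'swap': [169, 16, 169]
After 'over': [169, 16, 169, 16]

Answer: [169, 16, 169, 16]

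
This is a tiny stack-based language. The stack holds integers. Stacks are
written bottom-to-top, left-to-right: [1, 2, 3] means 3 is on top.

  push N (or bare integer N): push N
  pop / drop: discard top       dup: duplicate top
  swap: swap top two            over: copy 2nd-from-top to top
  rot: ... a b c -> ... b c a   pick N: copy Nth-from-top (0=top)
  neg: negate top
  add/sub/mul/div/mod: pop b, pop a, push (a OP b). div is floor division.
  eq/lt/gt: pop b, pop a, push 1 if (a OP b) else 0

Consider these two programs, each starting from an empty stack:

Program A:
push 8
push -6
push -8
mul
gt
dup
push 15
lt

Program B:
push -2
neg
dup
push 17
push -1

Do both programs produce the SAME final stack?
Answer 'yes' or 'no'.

Answer: no

Derivation:
Program A trace:
  After 'push 8': [8]
  After 'push -6': [8, -6]
  After 'push -8': [8, -6, -8]
  After 'mul': [8, 48]
  After 'gt': [0]
  After 'dup': [0, 0]
  After 'push 15': [0, 0, 15]
  After 'lt': [0, 1]
Program A final stack: [0, 1]

Program B trace:
  After 'push -2': [-2]
  After 'neg': [2]
  After 'dup': [2, 2]
  After 'push 17': [2, 2, 17]
  After 'push -1': [2, 2, 17, -1]
Program B final stack: [2, 2, 17, -1]
Same: no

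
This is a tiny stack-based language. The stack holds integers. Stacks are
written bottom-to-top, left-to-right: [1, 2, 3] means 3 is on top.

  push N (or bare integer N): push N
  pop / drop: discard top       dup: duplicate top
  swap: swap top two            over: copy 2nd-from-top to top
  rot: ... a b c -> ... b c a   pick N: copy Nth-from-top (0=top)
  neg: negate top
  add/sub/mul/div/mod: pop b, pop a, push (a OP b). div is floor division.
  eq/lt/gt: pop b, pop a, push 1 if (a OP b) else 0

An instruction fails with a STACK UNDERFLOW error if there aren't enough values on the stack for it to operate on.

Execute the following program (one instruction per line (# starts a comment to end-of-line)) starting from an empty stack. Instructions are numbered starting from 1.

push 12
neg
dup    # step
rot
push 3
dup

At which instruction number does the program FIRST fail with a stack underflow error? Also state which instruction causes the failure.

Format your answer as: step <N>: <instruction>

Step 1 ('push 12'): stack = [12], depth = 1
Step 2 ('neg'): stack = [-12], depth = 1
Step 3 ('dup'): stack = [-12, -12], depth = 2
Step 4 ('rot'): needs 3 value(s) but depth is 2 — STACK UNDERFLOW

Answer: step 4: rot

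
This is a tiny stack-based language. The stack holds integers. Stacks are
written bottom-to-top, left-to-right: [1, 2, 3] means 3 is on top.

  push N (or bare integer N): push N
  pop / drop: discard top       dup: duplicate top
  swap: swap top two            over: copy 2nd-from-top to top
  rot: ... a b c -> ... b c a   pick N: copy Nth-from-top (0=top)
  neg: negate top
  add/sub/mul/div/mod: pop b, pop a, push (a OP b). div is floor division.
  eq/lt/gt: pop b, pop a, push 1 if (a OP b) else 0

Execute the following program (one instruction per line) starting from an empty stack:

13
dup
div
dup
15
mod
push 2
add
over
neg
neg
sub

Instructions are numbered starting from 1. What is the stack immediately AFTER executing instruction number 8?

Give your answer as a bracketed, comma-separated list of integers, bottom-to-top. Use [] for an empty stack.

Answer: [1, 3]

Derivation:
Step 1 ('13'): [13]
Step 2 ('dup'): [13, 13]
Step 3 ('div'): [1]
Step 4 ('dup'): [1, 1]
Step 5 ('15'): [1, 1, 15]
Step 6 ('mod'): [1, 1]
Step 7 ('push 2'): [1, 1, 2]
Step 8 ('add'): [1, 3]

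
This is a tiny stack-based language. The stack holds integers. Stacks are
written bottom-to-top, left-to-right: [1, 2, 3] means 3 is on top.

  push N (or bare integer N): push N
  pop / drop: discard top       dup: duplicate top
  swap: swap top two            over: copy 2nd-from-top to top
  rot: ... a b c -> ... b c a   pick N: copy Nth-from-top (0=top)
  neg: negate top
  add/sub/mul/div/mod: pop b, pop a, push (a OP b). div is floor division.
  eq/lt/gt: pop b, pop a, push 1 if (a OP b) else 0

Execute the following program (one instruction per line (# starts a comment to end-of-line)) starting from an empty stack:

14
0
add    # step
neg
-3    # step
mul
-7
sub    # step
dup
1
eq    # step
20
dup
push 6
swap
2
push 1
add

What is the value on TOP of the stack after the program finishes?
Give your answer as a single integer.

Answer: 3

Derivation:
After 'push 14': [14]
After 'push 0': [14, 0]
After 'add': [14]
After 'neg': [-14]
After 'push -3': [-14, -3]
After 'mul': [42]
After 'push -7': [42, -7]
After 'sub': [49]
After 'dup': [49, 49]
After 'push 1': [49, 49, 1]
After 'eq': [49, 0]
After 'push 20': [49, 0, 20]
After 'dup': [49, 0, 20, 20]
After 'push 6': [49, 0, 20, 20, 6]
After 'swap': [49, 0, 20, 6, 20]
After 'push 2': [49, 0, 20, 6, 20, 2]
After 'push 1': [49, 0, 20, 6, 20, 2, 1]
After 'add': [49, 0, 20, 6, 20, 3]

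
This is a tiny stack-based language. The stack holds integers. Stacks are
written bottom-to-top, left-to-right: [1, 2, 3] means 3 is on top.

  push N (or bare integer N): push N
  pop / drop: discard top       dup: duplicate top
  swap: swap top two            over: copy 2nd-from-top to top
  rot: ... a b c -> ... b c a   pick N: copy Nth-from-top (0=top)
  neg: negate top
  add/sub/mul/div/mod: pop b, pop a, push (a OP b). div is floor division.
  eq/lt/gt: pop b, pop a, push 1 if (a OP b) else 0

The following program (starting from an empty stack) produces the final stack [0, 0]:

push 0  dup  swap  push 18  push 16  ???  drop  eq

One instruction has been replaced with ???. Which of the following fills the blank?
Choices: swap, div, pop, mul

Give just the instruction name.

Stack before ???: [0, 0, 18, 16]
Stack after ???:  [0, 0, 16, 18]
Checking each choice:
  swap: MATCH
  div: produces [1]
  pop: produces [1]
  mul: produces [1]


Answer: swap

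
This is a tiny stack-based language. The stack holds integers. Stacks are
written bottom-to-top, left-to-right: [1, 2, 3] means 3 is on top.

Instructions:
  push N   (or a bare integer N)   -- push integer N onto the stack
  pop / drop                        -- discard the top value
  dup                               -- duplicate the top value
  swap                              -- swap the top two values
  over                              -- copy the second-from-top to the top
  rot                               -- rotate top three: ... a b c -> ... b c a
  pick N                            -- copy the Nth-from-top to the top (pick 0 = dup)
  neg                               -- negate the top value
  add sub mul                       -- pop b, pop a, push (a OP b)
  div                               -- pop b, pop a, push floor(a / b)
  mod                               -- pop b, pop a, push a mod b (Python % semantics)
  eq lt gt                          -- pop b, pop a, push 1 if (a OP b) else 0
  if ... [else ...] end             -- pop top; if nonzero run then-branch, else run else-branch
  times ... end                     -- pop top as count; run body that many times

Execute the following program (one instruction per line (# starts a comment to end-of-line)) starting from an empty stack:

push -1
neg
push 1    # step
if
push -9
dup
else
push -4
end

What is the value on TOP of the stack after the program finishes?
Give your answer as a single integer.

Answer: -9

Derivation:
After 'push -1': [-1]
After 'neg': [1]
After 'push 1': [1, 1]
After 'if': [1]
After 'push -9': [1, -9]
After 'dup': [1, -9, -9]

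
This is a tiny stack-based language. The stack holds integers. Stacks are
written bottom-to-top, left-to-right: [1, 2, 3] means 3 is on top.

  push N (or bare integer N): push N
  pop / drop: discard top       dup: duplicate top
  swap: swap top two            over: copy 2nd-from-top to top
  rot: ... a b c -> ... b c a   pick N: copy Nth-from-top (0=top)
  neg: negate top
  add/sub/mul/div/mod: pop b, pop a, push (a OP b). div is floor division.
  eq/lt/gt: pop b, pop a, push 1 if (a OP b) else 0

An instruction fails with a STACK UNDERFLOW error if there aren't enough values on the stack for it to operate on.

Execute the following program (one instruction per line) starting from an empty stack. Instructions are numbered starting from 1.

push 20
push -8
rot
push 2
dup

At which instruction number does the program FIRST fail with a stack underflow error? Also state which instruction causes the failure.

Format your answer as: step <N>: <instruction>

Step 1 ('push 20'): stack = [20], depth = 1
Step 2 ('push -8'): stack = [20, -8], depth = 2
Step 3 ('rot'): needs 3 value(s) but depth is 2 — STACK UNDERFLOW

Answer: step 3: rot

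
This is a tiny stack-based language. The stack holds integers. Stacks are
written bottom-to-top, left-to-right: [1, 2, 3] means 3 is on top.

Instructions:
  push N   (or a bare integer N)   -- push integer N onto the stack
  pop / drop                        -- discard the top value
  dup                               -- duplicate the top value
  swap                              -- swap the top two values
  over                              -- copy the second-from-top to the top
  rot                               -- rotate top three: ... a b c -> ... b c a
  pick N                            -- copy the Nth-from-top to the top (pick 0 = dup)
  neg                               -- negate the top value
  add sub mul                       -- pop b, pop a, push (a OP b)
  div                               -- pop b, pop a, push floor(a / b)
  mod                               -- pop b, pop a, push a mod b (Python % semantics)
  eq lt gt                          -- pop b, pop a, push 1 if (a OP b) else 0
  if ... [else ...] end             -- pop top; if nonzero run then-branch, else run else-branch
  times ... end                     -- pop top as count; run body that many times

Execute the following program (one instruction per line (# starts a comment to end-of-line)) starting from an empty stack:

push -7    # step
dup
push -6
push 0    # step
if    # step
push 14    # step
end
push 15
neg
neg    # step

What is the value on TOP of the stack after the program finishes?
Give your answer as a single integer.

Answer: 15

Derivation:
After 'push -7': [-7]
After 'dup': [-7, -7]
After 'push -6': [-7, -7, -6]
After 'push 0': [-7, -7, -6, 0]
After 'if': [-7, -7, -6]
After 'push 15': [-7, -7, -6, 15]
After 'neg': [-7, -7, -6, -15]
After 'neg': [-7, -7, -6, 15]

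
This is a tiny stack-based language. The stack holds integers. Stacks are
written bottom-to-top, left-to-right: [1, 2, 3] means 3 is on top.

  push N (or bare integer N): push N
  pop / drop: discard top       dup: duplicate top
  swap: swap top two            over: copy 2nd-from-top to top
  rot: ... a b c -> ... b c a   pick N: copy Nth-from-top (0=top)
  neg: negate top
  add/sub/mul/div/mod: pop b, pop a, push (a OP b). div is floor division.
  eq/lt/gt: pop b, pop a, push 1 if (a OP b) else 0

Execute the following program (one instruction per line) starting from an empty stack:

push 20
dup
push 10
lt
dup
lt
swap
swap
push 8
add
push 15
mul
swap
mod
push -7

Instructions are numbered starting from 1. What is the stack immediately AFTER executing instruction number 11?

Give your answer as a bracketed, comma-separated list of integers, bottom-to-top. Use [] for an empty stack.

Answer: [20, 8, 15]

Derivation:
Step 1 ('push 20'): [20]
Step 2 ('dup'): [20, 20]
Step 3 ('push 10'): [20, 20, 10]
Step 4 ('lt'): [20, 0]
Step 5 ('dup'): [20, 0, 0]
Step 6 ('lt'): [20, 0]
Step 7 ('swap'): [0, 20]
Step 8 ('swap'): [20, 0]
Step 9 ('push 8'): [20, 0, 8]
Step 10 ('add'): [20, 8]
Step 11 ('push 15'): [20, 8, 15]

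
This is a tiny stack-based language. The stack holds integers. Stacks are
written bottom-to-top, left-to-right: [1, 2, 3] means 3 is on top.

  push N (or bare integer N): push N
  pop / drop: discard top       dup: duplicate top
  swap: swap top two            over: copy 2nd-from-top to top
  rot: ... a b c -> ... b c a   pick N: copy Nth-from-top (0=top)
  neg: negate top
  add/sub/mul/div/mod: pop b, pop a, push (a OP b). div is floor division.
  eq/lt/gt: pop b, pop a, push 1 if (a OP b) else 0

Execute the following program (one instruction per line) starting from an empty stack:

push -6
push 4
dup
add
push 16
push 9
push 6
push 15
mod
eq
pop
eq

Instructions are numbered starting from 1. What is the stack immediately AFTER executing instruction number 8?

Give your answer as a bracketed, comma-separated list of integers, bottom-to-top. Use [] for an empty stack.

Step 1 ('push -6'): [-6]
Step 2 ('push 4'): [-6, 4]
Step 3 ('dup'): [-6, 4, 4]
Step 4 ('add'): [-6, 8]
Step 5 ('push 16'): [-6, 8, 16]
Step 6 ('push 9'): [-6, 8, 16, 9]
Step 7 ('push 6'): [-6, 8, 16, 9, 6]
Step 8 ('push 15'): [-6, 8, 16, 9, 6, 15]

Answer: [-6, 8, 16, 9, 6, 15]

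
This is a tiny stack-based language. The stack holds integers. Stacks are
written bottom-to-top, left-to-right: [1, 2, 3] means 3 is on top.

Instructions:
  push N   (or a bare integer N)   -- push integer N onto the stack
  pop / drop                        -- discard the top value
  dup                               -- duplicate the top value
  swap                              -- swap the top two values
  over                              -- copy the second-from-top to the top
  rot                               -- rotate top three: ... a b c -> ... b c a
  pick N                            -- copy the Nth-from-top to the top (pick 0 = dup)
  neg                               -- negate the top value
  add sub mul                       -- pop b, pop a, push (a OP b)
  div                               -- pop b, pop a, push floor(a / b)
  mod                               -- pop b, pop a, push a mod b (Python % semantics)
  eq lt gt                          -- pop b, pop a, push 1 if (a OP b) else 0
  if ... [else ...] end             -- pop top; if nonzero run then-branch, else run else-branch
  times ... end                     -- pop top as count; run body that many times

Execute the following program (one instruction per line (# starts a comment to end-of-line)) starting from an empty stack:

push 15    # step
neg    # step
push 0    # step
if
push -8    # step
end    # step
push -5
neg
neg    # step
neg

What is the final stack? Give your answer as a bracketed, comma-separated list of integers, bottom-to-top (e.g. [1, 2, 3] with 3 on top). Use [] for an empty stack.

Answer: [-15, 5]

Derivation:
After 'push 15': [15]
After 'neg': [-15]
After 'push 0': [-15, 0]
After 'if': [-15]
After 'push -5': [-15, -5]
After 'neg': [-15, 5]
After 'neg': [-15, -5]
After 'neg': [-15, 5]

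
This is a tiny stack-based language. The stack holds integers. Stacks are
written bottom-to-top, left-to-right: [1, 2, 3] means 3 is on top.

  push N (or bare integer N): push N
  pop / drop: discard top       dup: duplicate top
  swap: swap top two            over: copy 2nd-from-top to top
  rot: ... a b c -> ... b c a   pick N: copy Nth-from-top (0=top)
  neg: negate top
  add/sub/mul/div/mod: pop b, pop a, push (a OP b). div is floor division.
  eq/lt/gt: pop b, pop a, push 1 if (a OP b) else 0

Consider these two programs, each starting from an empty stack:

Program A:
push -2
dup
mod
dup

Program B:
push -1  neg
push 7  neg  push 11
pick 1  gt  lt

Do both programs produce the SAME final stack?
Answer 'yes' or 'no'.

Program A trace:
  After 'push -2': [-2]
  After 'dup': [-2, -2]
  After 'mod': [0]
  After 'dup': [0, 0]
Program A final stack: [0, 0]

Program B trace:
  After 'push -1': [-1]
  After 'neg': [1]
  After 'push 7': [1, 7]
  After 'neg': [1, -7]
  After 'push 11': [1, -7, 11]
  After 'pick 1': [1, -7, 11, -7]
  After 'gt': [1, -7, 1]
  After 'lt': [1, 1]
Program B final stack: [1, 1]
Same: no

Answer: no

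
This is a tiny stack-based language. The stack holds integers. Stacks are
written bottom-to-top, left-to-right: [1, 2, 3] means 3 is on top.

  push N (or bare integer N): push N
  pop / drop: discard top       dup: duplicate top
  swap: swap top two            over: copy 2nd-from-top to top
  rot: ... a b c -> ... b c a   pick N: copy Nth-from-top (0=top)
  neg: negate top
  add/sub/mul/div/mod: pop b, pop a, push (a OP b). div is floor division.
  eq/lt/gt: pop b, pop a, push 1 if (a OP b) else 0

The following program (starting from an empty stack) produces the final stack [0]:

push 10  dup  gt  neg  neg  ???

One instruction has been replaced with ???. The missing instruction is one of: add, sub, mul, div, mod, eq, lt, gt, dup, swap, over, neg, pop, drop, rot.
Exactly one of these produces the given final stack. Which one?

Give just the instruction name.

Answer: neg

Derivation:
Stack before ???: [0]
Stack after ???:  [0]
The instruction that transforms [0] -> [0] is: neg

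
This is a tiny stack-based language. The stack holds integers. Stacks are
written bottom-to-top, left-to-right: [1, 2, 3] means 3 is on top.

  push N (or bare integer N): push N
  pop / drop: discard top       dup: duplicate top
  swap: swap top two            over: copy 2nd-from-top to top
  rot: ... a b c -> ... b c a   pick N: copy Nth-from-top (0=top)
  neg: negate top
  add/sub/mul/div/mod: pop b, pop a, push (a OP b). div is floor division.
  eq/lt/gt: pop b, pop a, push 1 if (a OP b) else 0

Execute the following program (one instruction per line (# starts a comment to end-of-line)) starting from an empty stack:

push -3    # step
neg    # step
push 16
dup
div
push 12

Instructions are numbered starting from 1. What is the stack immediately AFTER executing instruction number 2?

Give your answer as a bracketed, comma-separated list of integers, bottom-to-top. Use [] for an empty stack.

Answer: [3]

Derivation:
Step 1 ('push -3'): [-3]
Step 2 ('neg'): [3]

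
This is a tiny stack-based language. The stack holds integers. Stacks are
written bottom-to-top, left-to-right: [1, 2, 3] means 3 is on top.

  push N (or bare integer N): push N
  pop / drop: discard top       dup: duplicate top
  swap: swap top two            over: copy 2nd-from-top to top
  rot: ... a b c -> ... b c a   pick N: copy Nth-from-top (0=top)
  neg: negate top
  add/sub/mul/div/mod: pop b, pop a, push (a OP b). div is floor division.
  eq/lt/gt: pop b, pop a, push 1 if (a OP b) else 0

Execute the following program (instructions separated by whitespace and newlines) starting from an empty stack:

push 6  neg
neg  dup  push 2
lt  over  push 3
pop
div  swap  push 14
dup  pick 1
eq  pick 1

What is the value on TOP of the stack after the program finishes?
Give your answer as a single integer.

After 'push 6': [6]
After 'neg': [-6]
After 'neg': [6]
After 'dup': [6, 6]
After 'push 2': [6, 6, 2]
After 'lt': [6, 0]
After 'over': [6, 0, 6]
After 'push 3': [6, 0, 6, 3]
After 'pop': [6, 0, 6]
After 'div': [6, 0]
After 'swap': [0, 6]
After 'push 14': [0, 6, 14]
After 'dup': [0, 6, 14, 14]
After 'pick 1': [0, 6, 14, 14, 14]
After 'eq': [0, 6, 14, 1]
After 'pick 1': [0, 6, 14, 1, 14]

Answer: 14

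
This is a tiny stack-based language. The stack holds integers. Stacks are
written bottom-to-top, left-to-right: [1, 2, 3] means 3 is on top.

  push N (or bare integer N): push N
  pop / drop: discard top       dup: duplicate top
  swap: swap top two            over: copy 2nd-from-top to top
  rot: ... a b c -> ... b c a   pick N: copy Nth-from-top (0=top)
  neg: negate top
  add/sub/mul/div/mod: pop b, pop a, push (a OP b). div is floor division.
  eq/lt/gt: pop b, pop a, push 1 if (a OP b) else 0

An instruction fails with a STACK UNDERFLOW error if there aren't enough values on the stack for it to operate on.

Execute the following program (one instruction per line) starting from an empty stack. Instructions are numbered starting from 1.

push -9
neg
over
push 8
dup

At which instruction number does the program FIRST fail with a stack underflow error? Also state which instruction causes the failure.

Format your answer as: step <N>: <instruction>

Step 1 ('push -9'): stack = [-9], depth = 1
Step 2 ('neg'): stack = [9], depth = 1
Step 3 ('over'): needs 2 value(s) but depth is 1 — STACK UNDERFLOW

Answer: step 3: over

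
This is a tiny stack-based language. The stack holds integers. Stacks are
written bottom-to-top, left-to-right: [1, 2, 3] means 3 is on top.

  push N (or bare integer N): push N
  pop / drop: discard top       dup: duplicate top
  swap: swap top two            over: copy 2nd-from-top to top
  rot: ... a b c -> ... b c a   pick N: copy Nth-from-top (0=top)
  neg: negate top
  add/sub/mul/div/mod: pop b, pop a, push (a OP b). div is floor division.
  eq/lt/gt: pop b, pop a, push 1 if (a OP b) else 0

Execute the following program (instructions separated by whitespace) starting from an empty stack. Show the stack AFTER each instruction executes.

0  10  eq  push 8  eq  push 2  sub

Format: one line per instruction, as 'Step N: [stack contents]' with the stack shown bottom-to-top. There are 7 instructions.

Step 1: [0]
Step 2: [0, 10]
Step 3: [0]
Step 4: [0, 8]
Step 5: [0]
Step 6: [0, 2]
Step 7: [-2]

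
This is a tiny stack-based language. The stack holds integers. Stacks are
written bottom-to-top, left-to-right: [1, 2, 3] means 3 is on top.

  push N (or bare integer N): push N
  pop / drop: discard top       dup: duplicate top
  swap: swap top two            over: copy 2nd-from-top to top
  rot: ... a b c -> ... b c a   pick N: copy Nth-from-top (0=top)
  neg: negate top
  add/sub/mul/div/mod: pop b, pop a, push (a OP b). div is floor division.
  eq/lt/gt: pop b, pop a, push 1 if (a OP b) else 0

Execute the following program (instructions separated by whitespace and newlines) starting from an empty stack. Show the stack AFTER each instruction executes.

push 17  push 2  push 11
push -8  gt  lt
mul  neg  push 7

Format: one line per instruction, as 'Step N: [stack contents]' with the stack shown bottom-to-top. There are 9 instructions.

Step 1: [17]
Step 2: [17, 2]
Step 3: [17, 2, 11]
Step 4: [17, 2, 11, -8]
Step 5: [17, 2, 1]
Step 6: [17, 0]
Step 7: [0]
Step 8: [0]
Step 9: [0, 7]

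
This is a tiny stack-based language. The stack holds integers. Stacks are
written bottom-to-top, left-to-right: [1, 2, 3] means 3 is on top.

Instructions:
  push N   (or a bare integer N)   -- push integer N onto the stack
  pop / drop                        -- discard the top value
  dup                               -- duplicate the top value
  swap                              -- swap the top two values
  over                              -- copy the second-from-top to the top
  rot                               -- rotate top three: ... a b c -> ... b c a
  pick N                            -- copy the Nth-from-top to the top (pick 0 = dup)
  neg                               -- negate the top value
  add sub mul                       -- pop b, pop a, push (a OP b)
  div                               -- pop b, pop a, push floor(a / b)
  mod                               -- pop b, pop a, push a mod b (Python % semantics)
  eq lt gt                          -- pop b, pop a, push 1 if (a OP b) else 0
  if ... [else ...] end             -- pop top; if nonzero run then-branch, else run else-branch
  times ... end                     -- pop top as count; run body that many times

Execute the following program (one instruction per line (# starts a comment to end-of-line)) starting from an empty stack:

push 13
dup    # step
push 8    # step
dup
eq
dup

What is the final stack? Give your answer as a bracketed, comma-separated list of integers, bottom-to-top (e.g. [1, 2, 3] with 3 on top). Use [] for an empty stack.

Answer: [13, 13, 1, 1]

Derivation:
After 'push 13': [13]
After 'dup': [13, 13]
After 'push 8': [13, 13, 8]
After 'dup': [13, 13, 8, 8]
After 'eq': [13, 13, 1]
After 'dup': [13, 13, 1, 1]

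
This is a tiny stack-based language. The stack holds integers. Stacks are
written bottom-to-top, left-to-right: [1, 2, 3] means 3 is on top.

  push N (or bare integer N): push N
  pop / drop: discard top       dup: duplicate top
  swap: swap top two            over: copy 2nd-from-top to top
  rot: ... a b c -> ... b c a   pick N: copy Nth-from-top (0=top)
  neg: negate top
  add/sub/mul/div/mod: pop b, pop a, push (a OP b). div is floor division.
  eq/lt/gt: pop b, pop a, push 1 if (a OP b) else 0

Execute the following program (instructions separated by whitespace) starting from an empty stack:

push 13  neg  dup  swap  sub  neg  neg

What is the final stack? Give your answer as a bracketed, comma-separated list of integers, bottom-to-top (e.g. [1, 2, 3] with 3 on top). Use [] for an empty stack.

Answer: [0]

Derivation:
After 'push 13': [13]
After 'neg': [-13]
After 'dup': [-13, -13]
After 'swap': [-13, -13]
After 'sub': [0]
After 'neg': [0]
After 'neg': [0]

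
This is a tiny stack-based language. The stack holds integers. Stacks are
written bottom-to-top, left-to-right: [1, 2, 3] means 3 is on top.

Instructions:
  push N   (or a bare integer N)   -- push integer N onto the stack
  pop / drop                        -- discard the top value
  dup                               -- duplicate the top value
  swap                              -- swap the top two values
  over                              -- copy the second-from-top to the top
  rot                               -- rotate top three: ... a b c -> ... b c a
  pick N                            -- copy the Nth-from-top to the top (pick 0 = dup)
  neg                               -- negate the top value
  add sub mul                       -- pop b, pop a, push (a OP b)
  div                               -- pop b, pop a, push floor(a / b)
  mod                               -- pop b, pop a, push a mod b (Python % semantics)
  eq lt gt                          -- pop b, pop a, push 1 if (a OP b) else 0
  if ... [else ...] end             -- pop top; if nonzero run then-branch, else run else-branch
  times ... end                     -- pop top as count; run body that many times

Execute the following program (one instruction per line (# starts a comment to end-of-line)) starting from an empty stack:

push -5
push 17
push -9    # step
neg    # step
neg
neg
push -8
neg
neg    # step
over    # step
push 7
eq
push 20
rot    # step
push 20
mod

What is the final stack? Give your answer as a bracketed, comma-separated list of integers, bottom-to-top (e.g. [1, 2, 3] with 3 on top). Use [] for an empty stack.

After 'push -5': [-5]
After 'push 17': [-5, 17]
After 'push -9': [-5, 17, -9]
After 'neg': [-5, 17, 9]
After 'neg': [-5, 17, -9]
After 'neg': [-5, 17, 9]
After 'push -8': [-5, 17, 9, -8]
After 'neg': [-5, 17, 9, 8]
After 'neg': [-5, 17, 9, -8]
After 'over': [-5, 17, 9, -8, 9]
After 'push 7': [-5, 17, 9, -8, 9, 7]
After 'eq': [-5, 17, 9, -8, 0]
After 'push 20': [-5, 17, 9, -8, 0, 20]
After 'rot': [-5, 17, 9, 0, 20, -8]
After 'push 20': [-5, 17, 9, 0, 20, -8, 20]
After 'mod': [-5, 17, 9, 0, 20, 12]

Answer: [-5, 17, 9, 0, 20, 12]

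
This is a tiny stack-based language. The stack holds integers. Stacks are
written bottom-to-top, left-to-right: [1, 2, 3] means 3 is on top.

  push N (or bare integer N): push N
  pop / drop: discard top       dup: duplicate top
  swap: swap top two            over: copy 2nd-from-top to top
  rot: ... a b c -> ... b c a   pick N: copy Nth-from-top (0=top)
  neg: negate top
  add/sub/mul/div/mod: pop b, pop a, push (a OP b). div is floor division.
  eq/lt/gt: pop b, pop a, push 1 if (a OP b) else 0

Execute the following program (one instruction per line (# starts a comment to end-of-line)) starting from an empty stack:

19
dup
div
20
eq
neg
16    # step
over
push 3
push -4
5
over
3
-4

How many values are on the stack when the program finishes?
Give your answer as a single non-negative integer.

After 'push 19': stack = [19] (depth 1)
After 'dup': stack = [19, 19] (depth 2)
After 'div': stack = [1] (depth 1)
After 'push 20': stack = [1, 20] (depth 2)
After 'eq': stack = [0] (depth 1)
After 'neg': stack = [0] (depth 1)
After 'push 16': stack = [0, 16] (depth 2)
After 'over': stack = [0, 16, 0] (depth 3)
After 'push 3': stack = [0, 16, 0, 3] (depth 4)
After 'push -4': stack = [0, 16, 0, 3, -4] (depth 5)
After 'push 5': stack = [0, 16, 0, 3, -4, 5] (depth 6)
After 'over': stack = [0, 16, 0, 3, -4, 5, -4] (depth 7)
After 'push 3': stack = [0, 16, 0, 3, -4, 5, -4, 3] (depth 8)
After 'push -4': stack = [0, 16, 0, 3, -4, 5, -4, 3, -4] (depth 9)

Answer: 9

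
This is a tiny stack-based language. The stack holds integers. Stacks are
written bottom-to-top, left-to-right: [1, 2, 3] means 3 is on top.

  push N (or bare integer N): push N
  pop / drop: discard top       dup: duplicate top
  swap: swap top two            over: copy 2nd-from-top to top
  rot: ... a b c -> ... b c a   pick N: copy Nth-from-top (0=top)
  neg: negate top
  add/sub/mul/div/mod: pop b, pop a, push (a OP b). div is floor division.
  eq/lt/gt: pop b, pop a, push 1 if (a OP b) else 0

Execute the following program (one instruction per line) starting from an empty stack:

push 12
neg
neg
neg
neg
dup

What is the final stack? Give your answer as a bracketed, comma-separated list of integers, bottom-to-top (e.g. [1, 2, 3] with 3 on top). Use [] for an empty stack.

After 'push 12': [12]
After 'neg': [-12]
After 'neg': [12]
After 'neg': [-12]
After 'neg': [12]
After 'dup': [12, 12]

Answer: [12, 12]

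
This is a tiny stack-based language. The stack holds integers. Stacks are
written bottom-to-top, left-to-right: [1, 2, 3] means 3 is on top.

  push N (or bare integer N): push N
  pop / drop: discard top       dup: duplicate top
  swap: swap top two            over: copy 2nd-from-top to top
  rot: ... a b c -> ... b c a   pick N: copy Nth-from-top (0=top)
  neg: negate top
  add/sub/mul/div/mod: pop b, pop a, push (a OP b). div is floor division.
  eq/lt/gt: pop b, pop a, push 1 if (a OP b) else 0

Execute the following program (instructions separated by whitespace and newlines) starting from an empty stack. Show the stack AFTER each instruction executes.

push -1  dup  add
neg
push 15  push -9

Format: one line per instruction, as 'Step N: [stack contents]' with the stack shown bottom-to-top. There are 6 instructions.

Step 1: [-1]
Step 2: [-1, -1]
Step 3: [-2]
Step 4: [2]
Step 5: [2, 15]
Step 6: [2, 15, -9]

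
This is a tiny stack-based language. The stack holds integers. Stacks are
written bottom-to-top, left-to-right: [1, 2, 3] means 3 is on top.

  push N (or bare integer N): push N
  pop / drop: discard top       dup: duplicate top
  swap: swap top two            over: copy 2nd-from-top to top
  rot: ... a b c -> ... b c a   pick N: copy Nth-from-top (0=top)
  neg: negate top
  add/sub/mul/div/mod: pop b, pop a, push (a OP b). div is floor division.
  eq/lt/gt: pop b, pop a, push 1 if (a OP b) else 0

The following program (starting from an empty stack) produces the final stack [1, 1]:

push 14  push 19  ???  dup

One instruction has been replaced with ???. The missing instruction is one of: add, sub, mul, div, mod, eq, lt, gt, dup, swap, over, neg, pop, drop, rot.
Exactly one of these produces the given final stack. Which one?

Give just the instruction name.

Answer: lt

Derivation:
Stack before ???: [14, 19]
Stack after ???:  [1]
The instruction that transforms [14, 19] -> [1] is: lt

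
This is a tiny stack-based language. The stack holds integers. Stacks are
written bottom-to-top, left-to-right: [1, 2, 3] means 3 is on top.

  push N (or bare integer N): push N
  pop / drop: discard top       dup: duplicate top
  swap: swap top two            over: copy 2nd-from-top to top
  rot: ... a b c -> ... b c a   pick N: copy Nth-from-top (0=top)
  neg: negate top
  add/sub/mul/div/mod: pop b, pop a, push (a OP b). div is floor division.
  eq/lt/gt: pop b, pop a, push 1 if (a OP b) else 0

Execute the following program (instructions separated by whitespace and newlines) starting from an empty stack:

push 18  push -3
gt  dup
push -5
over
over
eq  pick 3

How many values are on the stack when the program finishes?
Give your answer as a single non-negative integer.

Answer: 5

Derivation:
After 'push 18': stack = [18] (depth 1)
After 'push -3': stack = [18, -3] (depth 2)
After 'gt': stack = [1] (depth 1)
After 'dup': stack = [1, 1] (depth 2)
After 'push -5': stack = [1, 1, -5] (depth 3)
After 'over': stack = [1, 1, -5, 1] (depth 4)
After 'over': stack = [1, 1, -5, 1, -5] (depth 5)
After 'eq': stack = [1, 1, -5, 0] (depth 4)
After 'pick 3': stack = [1, 1, -5, 0, 1] (depth 5)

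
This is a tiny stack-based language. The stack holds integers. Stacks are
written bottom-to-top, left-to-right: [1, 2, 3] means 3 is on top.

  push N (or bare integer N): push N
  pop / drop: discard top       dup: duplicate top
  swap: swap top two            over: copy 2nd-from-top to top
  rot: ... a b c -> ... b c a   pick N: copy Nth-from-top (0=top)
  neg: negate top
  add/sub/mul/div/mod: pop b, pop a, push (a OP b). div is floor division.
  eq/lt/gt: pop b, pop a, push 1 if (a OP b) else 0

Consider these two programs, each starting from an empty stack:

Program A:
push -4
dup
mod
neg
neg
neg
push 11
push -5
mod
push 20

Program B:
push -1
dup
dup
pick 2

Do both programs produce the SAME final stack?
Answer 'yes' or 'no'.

Answer: no

Derivation:
Program A trace:
  After 'push -4': [-4]
  After 'dup': [-4, -4]
  After 'mod': [0]
  After 'neg': [0]
  After 'neg': [0]
  After 'neg': [0]
  After 'push 11': [0, 11]
  After 'push -5': [0, 11, -5]
  After 'mod': [0, -4]
  After 'push 20': [0, -4, 20]
Program A final stack: [0, -4, 20]

Program B trace:
  After 'push -1': [-1]
  After 'dup': [-1, -1]
  After 'dup': [-1, -1, -1]
  After 'pick 2': [-1, -1, -1, -1]
Program B final stack: [-1, -1, -1, -1]
Same: no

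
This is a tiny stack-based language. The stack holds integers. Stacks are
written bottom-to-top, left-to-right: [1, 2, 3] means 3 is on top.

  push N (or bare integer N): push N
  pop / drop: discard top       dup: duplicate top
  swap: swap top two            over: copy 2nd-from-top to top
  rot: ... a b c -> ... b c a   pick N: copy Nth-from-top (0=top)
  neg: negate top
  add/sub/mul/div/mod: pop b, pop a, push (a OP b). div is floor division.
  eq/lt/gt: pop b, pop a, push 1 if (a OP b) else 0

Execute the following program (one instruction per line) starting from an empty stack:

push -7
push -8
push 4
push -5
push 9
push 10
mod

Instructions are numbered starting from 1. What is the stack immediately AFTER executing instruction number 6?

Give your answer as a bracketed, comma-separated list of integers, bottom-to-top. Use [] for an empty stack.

Answer: [-7, -8, 4, -5, 9, 10]

Derivation:
Step 1 ('push -7'): [-7]
Step 2 ('push -8'): [-7, -8]
Step 3 ('push 4'): [-7, -8, 4]
Step 4 ('push -5'): [-7, -8, 4, -5]
Step 5 ('push 9'): [-7, -8, 4, -5, 9]
Step 6 ('push 10'): [-7, -8, 4, -5, 9, 10]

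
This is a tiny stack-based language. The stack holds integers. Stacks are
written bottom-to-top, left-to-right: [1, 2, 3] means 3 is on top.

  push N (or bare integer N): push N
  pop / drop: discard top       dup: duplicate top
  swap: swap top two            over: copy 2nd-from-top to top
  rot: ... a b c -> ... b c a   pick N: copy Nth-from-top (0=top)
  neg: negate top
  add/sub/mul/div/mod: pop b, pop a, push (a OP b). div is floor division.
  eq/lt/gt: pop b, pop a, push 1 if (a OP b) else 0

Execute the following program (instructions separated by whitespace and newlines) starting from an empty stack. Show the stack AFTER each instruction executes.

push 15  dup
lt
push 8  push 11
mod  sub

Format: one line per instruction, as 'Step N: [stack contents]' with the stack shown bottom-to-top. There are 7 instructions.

Step 1: [15]
Step 2: [15, 15]
Step 3: [0]
Step 4: [0, 8]
Step 5: [0, 8, 11]
Step 6: [0, 8]
Step 7: [-8]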